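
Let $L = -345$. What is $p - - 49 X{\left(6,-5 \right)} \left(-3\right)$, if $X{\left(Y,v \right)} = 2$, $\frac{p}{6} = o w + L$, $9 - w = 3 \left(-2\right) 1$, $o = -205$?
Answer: $-20814$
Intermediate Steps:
$w = 15$ ($w = 9 - 3 \left(-2\right) 1 = 9 - \left(-6\right) 1 = 9 - -6 = 9 + 6 = 15$)
$p = -20520$ ($p = 6 \left(\left(-205\right) 15 - 345\right) = 6 \left(-3075 - 345\right) = 6 \left(-3420\right) = -20520$)
$p - - 49 X{\left(6,-5 \right)} \left(-3\right) = -20520 - \left(-49\right) 2 \left(-3\right) = -20520 - \left(-98\right) \left(-3\right) = -20520 - 294 = -20814$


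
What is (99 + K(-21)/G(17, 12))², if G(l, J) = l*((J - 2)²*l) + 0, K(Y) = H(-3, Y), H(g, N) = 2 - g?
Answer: 327436872841/33408400 ≈ 9801.0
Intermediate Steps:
K(Y) = 5 (K(Y) = 2 - 1*(-3) = 2 + 3 = 5)
G(l, J) = l²*(-2 + J)² (G(l, J) = l*((-2 + J)²*l) + 0 = l*(l*(-2 + J)²) + 0 = l²*(-2 + J)² + 0 = l²*(-2 + J)²)
(99 + K(-21)/G(17, 12))² = (99 + 5/((17²*(-2 + 12)²)))² = (99 + 5/((289*10²)))² = (99 + 5/((289*100)))² = (99 + 5/28900)² = (99 + 5*(1/28900))² = (99 + 1/5780)² = (572221/5780)² = 327436872841/33408400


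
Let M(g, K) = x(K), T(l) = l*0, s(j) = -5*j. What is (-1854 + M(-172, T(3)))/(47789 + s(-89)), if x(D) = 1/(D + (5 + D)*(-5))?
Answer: -46351/1205850 ≈ -0.038438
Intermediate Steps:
T(l) = 0
x(D) = 1/(-25 - 4*D) (x(D) = 1/(D + (-25 - 5*D)) = 1/(-25 - 4*D))
M(g, K) = -1/(25 + 4*K)
(-1854 + M(-172, T(3)))/(47789 + s(-89)) = (-1854 - 1/(25 + 4*0))/(47789 - 5*(-89)) = (-1854 - 1/(25 + 0))/(47789 + 445) = (-1854 - 1/25)/48234 = (-1854 - 1*1/25)*(1/48234) = (-1854 - 1/25)*(1/48234) = -46351/25*1/48234 = -46351/1205850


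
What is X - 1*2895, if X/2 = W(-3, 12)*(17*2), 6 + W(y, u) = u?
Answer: -2487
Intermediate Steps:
W(y, u) = -6 + u
X = 408 (X = 2*((-6 + 12)*(17*2)) = 2*(6*34) = 2*204 = 408)
X - 1*2895 = 408 - 1*2895 = 408 - 2895 = -2487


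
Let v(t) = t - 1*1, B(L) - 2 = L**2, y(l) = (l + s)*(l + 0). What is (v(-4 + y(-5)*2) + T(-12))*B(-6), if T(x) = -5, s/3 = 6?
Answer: -5320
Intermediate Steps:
s = 18 (s = 3*6 = 18)
y(l) = l*(18 + l) (y(l) = (l + 18)*(l + 0) = (18 + l)*l = l*(18 + l))
B(L) = 2 + L**2
v(t) = -1 + t (v(t) = t - 1 = -1 + t)
(v(-4 + y(-5)*2) + T(-12))*B(-6) = ((-1 + (-4 - 5*(18 - 5)*2)) - 5)*(2 + (-6)**2) = ((-1 + (-4 - 5*13*2)) - 5)*(2 + 36) = ((-1 + (-4 - 65*2)) - 5)*38 = ((-1 + (-4 - 130)) - 5)*38 = ((-1 - 134) - 5)*38 = (-135 - 5)*38 = -140*38 = -5320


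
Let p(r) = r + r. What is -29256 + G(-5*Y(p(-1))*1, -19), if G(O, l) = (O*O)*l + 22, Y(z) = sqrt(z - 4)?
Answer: -26384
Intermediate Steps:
p(r) = 2*r
Y(z) = sqrt(-4 + z)
G(O, l) = 22 + l*O**2 (G(O, l) = O**2*l + 22 = l*O**2 + 22 = 22 + l*O**2)
-29256 + G(-5*Y(p(-1))*1, -19) = -29256 + (22 - 19*(-5*sqrt(-4 + 2*(-1))*1)**2) = -29256 + (22 - 19*(-5*sqrt(-4 - 2)*1)**2) = -29256 + (22 - 19*(-5*I*sqrt(6)*1)**2) = -29256 + (22 - 19*(-5*I*sqrt(6))**2) = -29256 + (22 - 19*(-150)) = -29256 + (22 + 2850) = -29256 + 2872 = -26384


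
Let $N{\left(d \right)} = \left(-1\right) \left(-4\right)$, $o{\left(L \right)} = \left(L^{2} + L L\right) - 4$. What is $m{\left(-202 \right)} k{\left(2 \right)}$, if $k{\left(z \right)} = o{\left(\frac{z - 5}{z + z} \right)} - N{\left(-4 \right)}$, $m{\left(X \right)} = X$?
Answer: $\frac{5555}{4} \approx 1388.8$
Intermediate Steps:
$o{\left(L \right)} = -4 + 2 L^{2}$ ($o{\left(L \right)} = \left(L^{2} + L^{2}\right) - 4 = 2 L^{2} - 4 = -4 + 2 L^{2}$)
$N{\left(d \right)} = 4$
$k{\left(z \right)} = -8 + \frac{\left(-5 + z\right)^{2}}{2 z^{2}}$ ($k{\left(z \right)} = \left(-4 + 2 \left(\frac{z - 5}{z + z}\right)^{2}\right) - 4 = \left(-4 + 2 \left(\frac{-5 + z}{2 z}\right)^{2}\right) - 4 = \left(-4 + 2 \frac{\left(-5 + z\right)^{2}}{4 z^{2}}\right) - 4 = \left(-4 + \frac{\left(-5 + z\right)^{2}}{2 z^{2}}\right) - 4 = -8 + \frac{\left(-5 + z\right)^{2}}{2 z^{2}}$)
$m{\left(-202 \right)} k{\left(2 \right)} = - 202 \left(-8 + \frac{\left(-5 + 2\right)^{2}}{2 \cdot 4}\right) = - 202 \left(-8 + \frac{1}{2} \cdot \frac{1}{4} \left(-3\right)^{2}\right) = - 202 \left(-8 + \frac{1}{2} \cdot \frac{1}{4} \cdot 9\right) = - 202 \left(-8 + \frac{9}{8}\right) = \left(-202\right) \left(- \frac{55}{8}\right) = \frac{5555}{4}$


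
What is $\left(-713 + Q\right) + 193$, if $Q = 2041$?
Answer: $1521$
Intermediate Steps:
$\left(-713 + Q\right) + 193 = \left(-713 + 2041\right) + 193 = 1328 + 193 = 1521$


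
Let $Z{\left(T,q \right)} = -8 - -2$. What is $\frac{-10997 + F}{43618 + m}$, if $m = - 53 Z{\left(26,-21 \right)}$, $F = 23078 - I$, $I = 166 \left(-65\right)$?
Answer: $\frac{22871}{43936} \approx 0.52055$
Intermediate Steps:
$Z{\left(T,q \right)} = -6$ ($Z{\left(T,q \right)} = -8 + 2 = -6$)
$I = -10790$
$F = 33868$ ($F = 23078 - -10790 = 23078 + 10790 = 33868$)
$m = 318$ ($m = \left(-53\right) \left(-6\right) = 318$)
$\frac{-10997 + F}{43618 + m} = \frac{-10997 + 33868}{43618 + 318} = \frac{22871}{43936}$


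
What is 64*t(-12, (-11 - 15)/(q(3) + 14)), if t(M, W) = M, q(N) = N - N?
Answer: -768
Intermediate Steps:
q(N) = 0
64*t(-12, (-11 - 15)/(q(3) + 14)) = 64*(-12) = -768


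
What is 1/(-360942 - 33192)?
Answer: -1/394134 ≈ -2.5372e-6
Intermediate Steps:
1/(-360942 - 33192) = 1/(-394134) = -1/394134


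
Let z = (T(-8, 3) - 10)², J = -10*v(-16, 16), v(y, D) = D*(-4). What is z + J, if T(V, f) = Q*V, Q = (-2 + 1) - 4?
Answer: 1540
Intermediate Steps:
v(y, D) = -4*D
Q = -5 (Q = -1 - 4 = -5)
T(V, f) = -5*V
J = 640 (J = -(-40)*16 = -10*(-64) = 640)
z = 900 (z = (-5*(-8) - 10)² = (40 - 10)² = 30² = 900)
z + J = 900 + 640 = 1540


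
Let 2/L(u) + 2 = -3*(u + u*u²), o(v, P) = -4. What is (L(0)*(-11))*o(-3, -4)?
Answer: -44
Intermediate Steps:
L(u) = 2/(-2 - 3*u - 3*u³) (L(u) = 2/(-2 - 3*(u + u*u²)) = 2/(-2 - 3*(u + u³)) = 2/(-2 + (-3*u - 3*u³)) = 2/(-2 - 3*u - 3*u³))
(L(0)*(-11))*o(-3, -4) = (-2/(2 + 3*0 + 3*0³)*(-11))*(-4) = (-2/(2 + 0 + 3*0)*(-11))*(-4) = (-2/(2 + 0 + 0)*(-11))*(-4) = (-2/2*(-11))*(-4) = (-2*½*(-11))*(-4) = -1*(-11)*(-4) = 11*(-4) = -44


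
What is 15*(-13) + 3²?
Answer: -186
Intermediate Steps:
15*(-13) + 3² = -195 + 9 = -186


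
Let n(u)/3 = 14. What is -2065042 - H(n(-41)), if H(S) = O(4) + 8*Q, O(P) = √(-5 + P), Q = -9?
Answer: -2064970 - I ≈ -2.065e+6 - 1.0*I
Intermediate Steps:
n(u) = 42 (n(u) = 3*14 = 42)
H(S) = -72 + I (H(S) = √(-5 + 4) + 8*(-9) = √(-1) - 72 = I - 72 = -72 + I)
-2065042 - H(n(-41)) = -2065042 - (-72 + I) = -2065042 + (72 - I) = -2064970 - I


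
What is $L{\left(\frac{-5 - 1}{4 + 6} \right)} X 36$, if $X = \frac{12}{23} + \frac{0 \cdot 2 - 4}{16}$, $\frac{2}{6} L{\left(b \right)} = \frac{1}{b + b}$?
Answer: $- \frac{1125}{46} \approx -24.457$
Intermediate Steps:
$L{\left(b \right)} = \frac{3}{2 b}$ ($L{\left(b \right)} = \frac{3}{b + b} = \frac{3}{2 b}$)
$X = \frac{25}{92}$ ($X = 12 \cdot \frac{1}{23} + \left(0 - 4\right) \frac{1}{16} = \frac{12}{23} - \frac{1}{4} = \frac{25}{92} \approx 0.27174$)
$L{\left(\frac{-5 - 1}{4 + 6} \right)} X 36 = \frac{3}{2 \frac{-5 - 1}{4 + 6}} \cdot \frac{25}{92} \cdot 36 = \frac{3}{2 \left(- \frac{6}{10}\right)} \frac{25}{92} \cdot 36 = \frac{3}{2 \left(\left(-6\right) \frac{1}{10}\right)} \frac{25}{92} \cdot 36 = \frac{3}{2 \left(- \frac{3}{5}\right)} \frac{25}{92} \cdot 36 = \frac{3}{2} \left(- \frac{5}{3}\right) \frac{25}{92} \cdot 36 = \left(- \frac{5}{2}\right) \frac{25}{92} \cdot 36 = \left(- \frac{125}{184}\right) 36 = - \frac{1125}{46}$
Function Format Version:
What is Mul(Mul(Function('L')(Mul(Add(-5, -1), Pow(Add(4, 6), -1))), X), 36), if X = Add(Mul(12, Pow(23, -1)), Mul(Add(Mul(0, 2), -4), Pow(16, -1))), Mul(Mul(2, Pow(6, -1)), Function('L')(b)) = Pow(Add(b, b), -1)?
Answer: Rational(-1125, 46) ≈ -24.457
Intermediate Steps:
Function('L')(b) = Mul(Rational(3, 2), Pow(b, -1)) (Function('L')(b) = Mul(3, Pow(Add(b, b), -1)) = Mul(3, Pow(Mul(2, b), -1)) = Mul(3, Mul(Rational(1, 2), Pow(b, -1))) = Mul(Rational(3, 2), Pow(b, -1)))
X = Rational(25, 92) (X = Add(Mul(12, Rational(1, 23)), Mul(Add(0, -4), Rational(1, 16))) = Add(Rational(12, 23), Mul(-4, Rational(1, 16))) = Add(Rational(12, 23), Rational(-1, 4)) = Rational(25, 92) ≈ 0.27174)
Mul(Mul(Function('L')(Mul(Add(-5, -1), Pow(Add(4, 6), -1))), X), 36) = Mul(Mul(Mul(Rational(3, 2), Pow(Mul(Add(-5, -1), Pow(Add(4, 6), -1)), -1)), Rational(25, 92)), 36) = Mul(Mul(Mul(Rational(3, 2), Pow(Mul(-6, Pow(10, -1)), -1)), Rational(25, 92)), 36) = Mul(Mul(Mul(Rational(3, 2), Pow(Mul(-6, Rational(1, 10)), -1)), Rational(25, 92)), 36) = Mul(Mul(Mul(Rational(3, 2), Pow(Rational(-3, 5), -1)), Rational(25, 92)), 36) = Mul(Mul(Mul(Rational(3, 2), Rational(-5, 3)), Rational(25, 92)), 36) = Mul(Mul(Rational(-5, 2), Rational(25, 92)), 36) = Mul(Rational(-125, 184), 36) = Rational(-1125, 46)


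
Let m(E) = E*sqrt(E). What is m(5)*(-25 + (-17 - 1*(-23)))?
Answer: -95*sqrt(5) ≈ -212.43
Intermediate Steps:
m(E) = E**(3/2)
m(5)*(-25 + (-17 - 1*(-23))) = 5**(3/2)*(-25 + (-17 - 1*(-23))) = (5*sqrt(5))*(-25 + (-17 + 23)) = (5*sqrt(5))*(-25 + 6) = (5*sqrt(5))*(-19) = -95*sqrt(5)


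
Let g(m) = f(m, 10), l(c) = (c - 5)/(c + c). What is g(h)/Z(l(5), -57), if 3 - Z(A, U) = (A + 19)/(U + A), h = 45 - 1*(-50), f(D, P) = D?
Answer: 57/2 ≈ 28.500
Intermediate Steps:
l(c) = (-5 + c)/(2*c) (l(c) = (-5 + c)/((2*c)) = (-5 + c)*(1/(2*c)) = (-5 + c)/(2*c))
h = 95 (h = 45 + 50 = 95)
Z(A, U) = 3 - (19 + A)/(A + U) (Z(A, U) = 3 - (A + 19)/(U + A) = 3 - (19 + A)/(A + U))
g(m) = m
g(h)/Z(l(5), -57) = 95/(((-19 + 2*((1/2)*(-5 + 5)/5) + 3*(-57))/((1/2)*(-5 + 5)/5 - 57))) = 95/(((-19 + 2*((1/2)*(1/5)*0) - 171)/((1/2)*(1/5)*0 - 57))) = 95/(((-19 + 2*0 - 171)/(0 - 57))) = 95/(((-19 + 0 - 171)/(-57))) = 95/((-1/57*(-190))) = 95/(10/3) = 95*(3/10) = 57/2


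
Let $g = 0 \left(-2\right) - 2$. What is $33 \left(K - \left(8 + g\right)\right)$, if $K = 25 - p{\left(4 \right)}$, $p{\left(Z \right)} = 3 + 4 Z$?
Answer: $0$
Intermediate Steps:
$g = -2$ ($g = 0 - 2 = -2$)
$K = 6$ ($K = 25 - \left(3 + 4 \cdot 4\right) = 25 - \left(3 + 16\right) = 25 - 19 = 6$)
$33 \left(K - \left(8 + g\right)\right) = 33 \left(6 - 6\right) = 33 \cdot 0 = 0$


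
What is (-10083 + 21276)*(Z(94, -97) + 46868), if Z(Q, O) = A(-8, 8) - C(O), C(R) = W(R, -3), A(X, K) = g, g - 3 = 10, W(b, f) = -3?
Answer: 524772612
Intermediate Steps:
g = 13 (g = 3 + 10 = 13)
A(X, K) = 13
C(R) = -3
Z(Q, O) = 16 (Z(Q, O) = 13 - 1*(-3) = 13 + 3 = 16)
(-10083 + 21276)*(Z(94, -97) + 46868) = (-10083 + 21276)*(16 + 46868) = 11193*46884 = 524772612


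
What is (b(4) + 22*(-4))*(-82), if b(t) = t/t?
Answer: 7134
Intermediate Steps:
b(t) = 1
(b(4) + 22*(-4))*(-82) = (1 + 22*(-4))*(-82) = (1 - 88)*(-82) = -87*(-82) = 7134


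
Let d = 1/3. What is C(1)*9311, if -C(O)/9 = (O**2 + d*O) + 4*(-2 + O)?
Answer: 223464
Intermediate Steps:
d = 1/3 ≈ 0.33333
C(O) = 72 - 39*O - 9*O**2 (C(O) = -9*((O**2 + O/3) + 4*(-2 + O)) = -9*((O**2 + O/3) + (-8 + 4*O)) = -9*(-8 + O**2 + 13*O/3) = 72 - 39*O - 9*O**2)
C(1)*9311 = (72 - 39*1 - 9*1**2)*9311 = (72 - 39 - 9*1)*9311 = (72 - 39 - 9)*9311 = 24*9311 = 223464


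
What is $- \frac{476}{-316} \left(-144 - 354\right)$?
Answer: $- \frac{59262}{79} \approx -750.15$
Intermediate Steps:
$- \frac{476}{-316} \left(-144 - 354\right) = \left(-476\right) \left(- \frac{1}{316}\right) \left(-498\right) = \frac{119}{79} \left(-498\right) = - \frac{59262}{79}$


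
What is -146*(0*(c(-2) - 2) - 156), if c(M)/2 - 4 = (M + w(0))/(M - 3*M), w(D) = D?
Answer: 22776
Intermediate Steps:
c(M) = 7 (c(M) = 8 + 2*((M + 0)/(M - 3*M)) = 8 + 2*(M/((-2*M))) = 8 + 2*(M*(-1/(2*M))) = 8 + 2*(-½) = 8 - 1 = 7)
-146*(0*(c(-2) - 2) - 156) = -146*(0*(7 - 2) - 156) = -146*(0*5 - 156) = -146*(0 - 156) = -146*(-156) = 22776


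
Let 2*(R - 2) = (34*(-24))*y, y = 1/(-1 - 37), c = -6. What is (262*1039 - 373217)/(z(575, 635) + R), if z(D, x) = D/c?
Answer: 11513886/9473 ≈ 1215.4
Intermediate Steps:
y = -1/38 (y = 1/(-38) = -1/38 ≈ -0.026316)
z(D, x) = -D/6 (z(D, x) = D/(-6) = D*(-⅙) = -D/6)
R = 242/19 (R = 2 + ((34*(-24))*(-1/38))/2 = 2 + (-816*(-1/38))/2 = 2 + (½)*(408/19) = 2 + 204/19 = 242/19 ≈ 12.737)
(262*1039 - 373217)/(z(575, 635) + R) = (262*1039 - 373217)/(-⅙*575 + 242/19) = (272218 - 373217)/(-575/6 + 242/19) = -100999/(-9473/114) = -100999*(-114/9473) = 11513886/9473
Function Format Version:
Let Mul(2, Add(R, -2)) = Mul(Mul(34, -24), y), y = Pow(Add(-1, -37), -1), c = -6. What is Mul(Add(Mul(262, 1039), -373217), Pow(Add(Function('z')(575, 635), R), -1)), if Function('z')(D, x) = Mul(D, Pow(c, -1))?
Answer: Rational(11513886, 9473) ≈ 1215.4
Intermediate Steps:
y = Rational(-1, 38) (y = Pow(-38, -1) = Rational(-1, 38) ≈ -0.026316)
Function('z')(D, x) = Mul(Rational(-1, 6), D) (Function('z')(D, x) = Mul(D, Pow(-6, -1)) = Mul(D, Rational(-1, 6)) = Mul(Rational(-1, 6), D))
R = Rational(242, 19) (R = Add(2, Mul(Rational(1, 2), Mul(Mul(34, -24), Rational(-1, 38)))) = Add(2, Mul(Rational(1, 2), Mul(-816, Rational(-1, 38)))) = Add(2, Mul(Rational(1, 2), Rational(408, 19))) = Add(2, Rational(204, 19)) = Rational(242, 19) ≈ 12.737)
Mul(Add(Mul(262, 1039), -373217), Pow(Add(Function('z')(575, 635), R), -1)) = Mul(Add(Mul(262, 1039), -373217), Pow(Add(Mul(Rational(-1, 6), 575), Rational(242, 19)), -1)) = Mul(Add(272218, -373217), Pow(Add(Rational(-575, 6), Rational(242, 19)), -1)) = Mul(-100999, Pow(Rational(-9473, 114), -1)) = Mul(-100999, Rational(-114, 9473)) = Rational(11513886, 9473)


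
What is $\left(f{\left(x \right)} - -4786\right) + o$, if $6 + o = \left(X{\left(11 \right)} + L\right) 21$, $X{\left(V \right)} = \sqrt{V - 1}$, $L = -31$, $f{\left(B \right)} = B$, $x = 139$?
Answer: $4268 + 21 \sqrt{10} \approx 4334.4$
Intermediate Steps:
$X{\left(V \right)} = \sqrt{-1 + V}$
$o = -657 + 21 \sqrt{10}$ ($o = -6 + \left(\sqrt{-1 + 11} - 31\right) 21 = -6 + \left(\sqrt{10} - 31\right) 21 = -6 + \left(-31 + \sqrt{10}\right) 21 = -6 - \left(651 - 21 \sqrt{10}\right) = -657 + 21 \sqrt{10} \approx -590.59$)
$\left(f{\left(x \right)} - -4786\right) + o = \left(139 - -4786\right) - \left(657 - 21 \sqrt{10}\right) = \left(139 + 4786\right) - \left(657 - 21 \sqrt{10}\right) = 4925 - \left(657 - 21 \sqrt{10}\right) = 4268 + 21 \sqrt{10}$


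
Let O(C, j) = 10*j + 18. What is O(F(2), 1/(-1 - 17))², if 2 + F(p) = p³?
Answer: 24649/81 ≈ 304.31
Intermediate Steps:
F(p) = -2 + p³
O(C, j) = 18 + 10*j
O(F(2), 1/(-1 - 17))² = (18 + 10/(-1 - 17))² = (18 + 10/(-18))² = (18 + 10*(-1/18))² = (18 - 5/9)² = (157/9)² = 24649/81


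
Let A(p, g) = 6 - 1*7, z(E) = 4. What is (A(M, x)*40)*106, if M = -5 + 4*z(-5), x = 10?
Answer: -4240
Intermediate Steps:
M = 11 (M = -5 + 4*4 = -5 + 16 = 11)
A(p, g) = -1 (A(p, g) = 6 - 7 = -1)
(A(M, x)*40)*106 = -1*40*106 = -40*106 = -4240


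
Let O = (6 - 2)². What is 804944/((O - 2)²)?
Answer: 28748/7 ≈ 4106.9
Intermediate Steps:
O = 16 (O = 4² = 16)
804944/((O - 2)²) = 804944/((16 - 2)²) = 804944/(14²) = 804944/196 = 804944*(1/196) = 28748/7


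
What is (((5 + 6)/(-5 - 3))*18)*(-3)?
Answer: 297/4 ≈ 74.250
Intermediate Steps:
(((5 + 6)/(-5 - 3))*18)*(-3) = ((11/(-8))*18)*(-3) = ((11*(-1/8))*18)*(-3) = -11/8*18*(-3) = -99/4*(-3) = 297/4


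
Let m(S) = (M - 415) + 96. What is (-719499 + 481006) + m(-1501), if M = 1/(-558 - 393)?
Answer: -227110213/951 ≈ -2.3881e+5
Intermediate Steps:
M = -1/951 (M = 1/(-951) = -1/951 ≈ -0.0010515)
m(S) = -303370/951 (m(S) = (-1/951 - 415) + 96 = -394666/951 + 96 = -303370/951)
(-719499 + 481006) + m(-1501) = (-719499 + 481006) - 303370/951 = -238493 - 303370/951 = -227110213/951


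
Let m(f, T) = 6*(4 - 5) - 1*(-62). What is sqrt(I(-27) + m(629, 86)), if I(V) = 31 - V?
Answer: sqrt(114) ≈ 10.677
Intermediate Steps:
m(f, T) = 56 (m(f, T) = 6*(-1) + 62 = -6 + 62 = 56)
sqrt(I(-27) + m(629, 86)) = sqrt((31 - 1*(-27)) + 56) = sqrt((31 + 27) + 56) = sqrt(58 + 56) = sqrt(114)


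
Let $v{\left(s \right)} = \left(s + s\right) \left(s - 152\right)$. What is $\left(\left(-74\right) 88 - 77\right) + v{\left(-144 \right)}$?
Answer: $78659$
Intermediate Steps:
$v{\left(s \right)} = 2 s \left(-152 + s\right)$
$\left(\left(-74\right) 88 - 77\right) + v{\left(-144 \right)} = \left(\left(-74\right) 88 - 77\right) + 2 \left(-144\right) \left(-152 - 144\right) = \left(-6512 - 77\right) + 2 \left(-144\right) \left(-296\right) = -6589 + 85248 = 78659$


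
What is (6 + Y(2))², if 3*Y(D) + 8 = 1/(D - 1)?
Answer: 121/9 ≈ 13.444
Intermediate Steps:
Y(D) = -8/3 + 1/(3*(-1 + D)) (Y(D) = -8/3 + 1/(3*(D - 1)) = -8/3 + 1/(3*(-1 + D)))
(6 + Y(2))² = (6 + (9 - 8*2)/(3*(-1 + 2)))² = (6 + (⅓)*(9 - 16)/1)² = (6 + (⅓)*1*(-7))² = (6 - 7/3)² = (11/3)² = 121/9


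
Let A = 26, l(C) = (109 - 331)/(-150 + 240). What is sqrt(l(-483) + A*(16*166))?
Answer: sqrt(15537045)/15 ≈ 262.78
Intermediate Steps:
l(C) = -37/15 (l(C) = -222/90 = -222*1/90 = -37/15)
sqrt(l(-483) + A*(16*166)) = sqrt(-37/15 + 26*(16*166)) = sqrt(-37/15 + 26*2656) = sqrt(-37/15 + 69056) = sqrt(1035803/15) = sqrt(15537045)/15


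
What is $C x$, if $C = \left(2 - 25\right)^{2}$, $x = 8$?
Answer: $4232$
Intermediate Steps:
$C = 529$ ($C = \left(-23\right)^{2} = 529$)
$C x = 529 \cdot 8 = 4232$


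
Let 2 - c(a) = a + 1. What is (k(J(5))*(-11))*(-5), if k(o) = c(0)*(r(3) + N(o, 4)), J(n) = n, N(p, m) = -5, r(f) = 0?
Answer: -275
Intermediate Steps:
c(a) = 1 - a (c(a) = 2 - (a + 1) = 2 - (1 + a) = 2 + (-1 - a) = 1 - a)
k(o) = -5 (k(o) = (1 - 1*0)*(0 - 5) = (1 + 0)*(-5) = 1*(-5) = -5)
(k(J(5))*(-11))*(-5) = -5*(-11)*(-5) = 55*(-5) = -275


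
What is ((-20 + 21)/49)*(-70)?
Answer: -10/7 ≈ -1.4286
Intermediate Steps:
((-20 + 21)/49)*(-70) = (1*(1/49))*(-70) = (1/49)*(-70) = -10/7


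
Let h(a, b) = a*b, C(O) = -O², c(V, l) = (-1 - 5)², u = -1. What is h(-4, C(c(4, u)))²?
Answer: 26873856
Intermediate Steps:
c(V, l) = 36 (c(V, l) = (-6)² = 36)
h(-4, C(c(4, u)))² = (-(-4)*36²)² = (-(-4)*1296)² = (-4*(-1296))² = 5184² = 26873856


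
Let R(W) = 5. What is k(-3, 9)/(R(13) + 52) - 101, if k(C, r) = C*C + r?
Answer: -1913/19 ≈ -100.68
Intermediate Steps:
k(C, r) = r + C² (k(C, r) = C² + r = r + C²)
k(-3, 9)/(R(13) + 52) - 101 = (9 + (-3)²)/(5 + 52) - 101 = (9 + 9)/57 - 101 = (1/57)*18 - 101 = 6/19 - 101 = -1913/19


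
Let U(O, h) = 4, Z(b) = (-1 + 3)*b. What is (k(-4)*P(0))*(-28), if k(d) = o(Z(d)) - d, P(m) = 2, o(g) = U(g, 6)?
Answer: -448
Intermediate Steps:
Z(b) = 2*b
o(g) = 4
k(d) = 4 - d
(k(-4)*P(0))*(-28) = ((4 - 1*(-4))*2)*(-28) = ((4 + 4)*2)*(-28) = (8*2)*(-28) = 16*(-28) = -448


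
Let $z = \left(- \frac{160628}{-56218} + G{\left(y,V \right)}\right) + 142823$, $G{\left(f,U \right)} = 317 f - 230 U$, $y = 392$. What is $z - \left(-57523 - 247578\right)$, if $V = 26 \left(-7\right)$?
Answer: $\frac{17260355546}{28109} \approx 6.1405 \cdot 10^{5}$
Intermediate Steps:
$V = -182$
$G{\left(f,U \right)} = - 230 U + 317 f$
$z = \frac{8684271537}{28109}$ ($z = \left(- \frac{160628}{-56218} + \left(\left(-230\right) \left(-182\right) + 317 \cdot 392\right)\right) + 142823 = \left(\left(-160628\right) \left(- \frac{1}{56218}\right) + \left(41860 + 124264\right)\right) + 142823 = \left(\frac{80314}{28109} + 166124\right) + 142823 = \frac{4669659830}{28109} + 142823 = \frac{8684271537}{28109} \approx 3.0895 \cdot 10^{5}$)
$z - \left(-57523 - 247578\right) = \frac{8684271537}{28109} - \left(-57523 - 247578\right) = \frac{8684271537}{28109} - -305101 = \frac{8684271537}{28109} + 305101 = \frac{17260355546}{28109}$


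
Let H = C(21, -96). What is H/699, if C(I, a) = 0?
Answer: 0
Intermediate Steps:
H = 0
H/699 = 0/699 = 0*(1/699) = 0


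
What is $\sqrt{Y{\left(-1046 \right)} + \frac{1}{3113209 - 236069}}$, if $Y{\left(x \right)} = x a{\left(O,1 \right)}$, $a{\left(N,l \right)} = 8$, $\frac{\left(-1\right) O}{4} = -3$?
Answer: $\frac{i \sqrt{17317439139803915}}{1438570} \approx 91.477 i$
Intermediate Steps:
$O = 12$ ($O = \left(-4\right) \left(-3\right) = 12$)
$Y{\left(x \right)} = 8 x$ ($Y{\left(x \right)} = x 8 = 8 x$)
$\sqrt{Y{\left(-1046 \right)} + \frac{1}{3113209 - 236069}} = \sqrt{8 \left(-1046\right) + \frac{1}{3113209 - 236069}} = \sqrt{-8368 + \frac{1}{2877140}} = \sqrt{- \frac{24075907519}{2877140}} = \frac{i \sqrt{17317439139803915}}{1438570}$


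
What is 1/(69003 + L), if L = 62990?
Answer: 1/131993 ≈ 7.5762e-6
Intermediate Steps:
1/(69003 + L) = 1/(69003 + 62990) = 1/131993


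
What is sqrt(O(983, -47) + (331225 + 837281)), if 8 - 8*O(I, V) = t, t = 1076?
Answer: sqrt(4673490)/2 ≈ 1080.9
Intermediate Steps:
O(I, V) = -267/2 (O(I, V) = 1 - 1/8*1076 = 1 - 269/2 = -267/2)
sqrt(O(983, -47) + (331225 + 837281)) = sqrt(-267/2 + (331225 + 837281)) = sqrt(-267/2 + 1168506) = sqrt(2336745/2) = sqrt(4673490)/2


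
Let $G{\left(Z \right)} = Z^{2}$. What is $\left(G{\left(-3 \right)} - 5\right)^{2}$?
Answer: $16$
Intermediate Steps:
$\left(G{\left(-3 \right)} - 5\right)^{2} = \left(\left(-3\right)^{2} - 5\right)^{2} = \left(9 - 5\right)^{2} = 4^{2} = 16$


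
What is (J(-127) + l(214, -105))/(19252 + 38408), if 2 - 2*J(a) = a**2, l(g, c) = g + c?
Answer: -5303/38440 ≈ -0.13796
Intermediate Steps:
l(g, c) = c + g
J(a) = 1 - a**2/2
(J(-127) + l(214, -105))/(19252 + 38408) = ((1 - 1/2*(-127)**2) + (-105 + 214))/(19252 + 38408) = ((1 - 1/2*16129) + 109)/57660 = ((1 - 16129/2) + 109)*(1/57660) = (-16127/2 + 109)*(1/57660) = -15909/2*1/57660 = -5303/38440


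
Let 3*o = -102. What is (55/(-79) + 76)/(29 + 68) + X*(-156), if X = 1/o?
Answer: 698847/130271 ≈ 5.3646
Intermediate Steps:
o = -34 (o = (1/3)*(-102) = -34)
X = -1/34 (X = 1/(-34) = -1/34 ≈ -0.029412)
(55/(-79) + 76)/(29 + 68) + X*(-156) = (55/(-79) + 76)/(29 + 68) - 1/34*(-156) = (55*(-1/79) + 76)/97 + 78/17 = (-55/79 + 76)*(1/97) + 78/17 = (5949/79)*(1/97) + 78/17 = 5949/7663 + 78/17 = 698847/130271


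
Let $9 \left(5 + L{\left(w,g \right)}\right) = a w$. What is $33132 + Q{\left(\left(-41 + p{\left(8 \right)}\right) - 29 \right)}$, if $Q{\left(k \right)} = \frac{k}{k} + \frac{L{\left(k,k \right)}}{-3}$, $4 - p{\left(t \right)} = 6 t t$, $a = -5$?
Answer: $\frac{99154}{3} \approx 33051.0$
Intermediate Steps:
$L{\left(w,g \right)} = -5 - \frac{5 w}{9}$ ($L{\left(w,g \right)} = -5 + \frac{\left(-5\right) w}{9} = -5 - \frac{5 w}{9}$)
$p{\left(t \right)} = 4 - 6 t^{2}$ ($p{\left(t \right)} = 4 - 6 t t = 4 - 6 t^{2}$)
$Q{\left(k \right)} = \frac{8}{3} + \frac{5 k}{27}$ ($Q{\left(k \right)} = \frac{k}{k} + \frac{-5 - \frac{5 k}{9}}{-3} = 1 + \left(-5 - \frac{5 k}{9}\right) \left(- \frac{1}{3}\right) = 1 + \left(\frac{5}{3} + \frac{5 k}{27}\right) = \frac{8}{3} + \frac{5 k}{27}$)
$33132 + Q{\left(\left(-41 + p{\left(8 \right)}\right) - 29 \right)} = 33132 + \left(\frac{8}{3} + \frac{5 \left(\left(-41 + \left(4 - 6 \cdot 8^{2}\right)\right) - 29\right)}{27}\right) = 33132 + \left(\frac{8}{3} + \frac{5 \left(\left(-41 + \left(4 - 384\right)\right) - 29\right)}{27}\right) = 33132 + \left(\frac{8}{3} + \frac{5 \left(\left(-41 - 380\right) - 29\right)}{27}\right) = 33132 + \left(\frac{8}{3} + \frac{5 \left(-421 - 29\right)}{27}\right) = 33132 + \left(\frac{8}{3} + \frac{5}{27} \left(-450\right)\right) = 33132 + \left(\frac{8}{3} - \frac{250}{3}\right) = 33132 - \frac{242}{3} = \frac{99154}{3}$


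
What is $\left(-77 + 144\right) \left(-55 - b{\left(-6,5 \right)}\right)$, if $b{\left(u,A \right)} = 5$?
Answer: $-4020$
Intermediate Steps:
$\left(-77 + 144\right) \left(-55 - b{\left(-6,5 \right)}\right) = \left(-77 + 144\right) \left(-55 - 5\right) = 67 \left(-55 - 5\right) = 67 \left(-60\right) = -4020$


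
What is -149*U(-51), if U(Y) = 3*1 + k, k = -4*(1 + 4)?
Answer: 2533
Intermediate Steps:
k = -20 (k = -4*5 = -20)
U(Y) = -17 (U(Y) = 3*1 - 20 = 3 - 20 = -17)
-149*U(-51) = -149*(-17) = 2533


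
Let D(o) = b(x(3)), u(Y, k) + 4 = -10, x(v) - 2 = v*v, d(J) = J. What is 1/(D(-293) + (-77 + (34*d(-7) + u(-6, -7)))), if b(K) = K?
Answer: -1/318 ≈ -0.0031447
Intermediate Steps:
x(v) = 2 + v² (x(v) = 2 + v*v = 2 + v²)
u(Y, k) = -14 (u(Y, k) = -4 - 10 = -14)
D(o) = 11 (D(o) = 2 + 3² = 2 + 9 = 11)
1/(D(-293) + (-77 + (34*d(-7) + u(-6, -7)))) = 1/(11 + (-77 + (34*(-7) - 14))) = 1/(11 + (-77 + (-238 - 14))) = 1/(11 + (-77 - 252)) = 1/(11 - 329) = 1/(-318) = -1/318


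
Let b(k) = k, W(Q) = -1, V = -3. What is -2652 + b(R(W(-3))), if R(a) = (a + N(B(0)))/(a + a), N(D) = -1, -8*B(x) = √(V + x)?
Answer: -2651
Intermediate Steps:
B(x) = -√(-3 + x)/8
R(a) = (-1 + a)/(2*a) (R(a) = (a - 1)/(a + a) = (-1 + a)/((2*a)) = (-1 + a)*(1/(2*a)) = (-1 + a)/(2*a))
-2652 + b(R(W(-3))) = -2652 + (½)*(-1 - 1)/(-1) = -2652 + (½)*(-1)*(-2) = -2652 + 1 = -2651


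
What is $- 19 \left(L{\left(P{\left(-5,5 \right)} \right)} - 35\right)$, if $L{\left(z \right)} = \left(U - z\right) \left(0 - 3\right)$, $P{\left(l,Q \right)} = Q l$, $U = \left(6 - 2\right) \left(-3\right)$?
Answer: $1406$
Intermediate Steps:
$U = -12$ ($U = 4 \left(-3\right) = -12$)
$L{\left(z \right)} = 36 + 3 z$ ($L{\left(z \right)} = \left(-12 - z\right) \left(0 - 3\right) = \left(-12 - z\right) \left(-3\right) = 36 + 3 z$)
$- 19 \left(L{\left(P{\left(-5,5 \right)} \right)} - 35\right) = - 19 \left(\left(36 + 3 \cdot 5 \left(-5\right)\right) - 35\right) = - 19 \left(\left(36 + 3 \left(-25\right)\right) - 35\right) = - 19 \left(\left(36 - 75\right) - 35\right) = - 19 \left(-39 - 35\right) = \left(-19\right) \left(-74\right) = 1406$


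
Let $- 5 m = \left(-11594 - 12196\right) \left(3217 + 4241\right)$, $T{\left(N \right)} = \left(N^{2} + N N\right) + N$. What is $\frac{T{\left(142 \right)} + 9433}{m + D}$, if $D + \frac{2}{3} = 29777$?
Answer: $\frac{149709}{106544821} \approx 0.0014051$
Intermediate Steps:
$D = \frac{89329}{3}$ ($D = - \frac{2}{3} + 29777 = \frac{89329}{3} \approx 29776.0$)
$T{\left(N \right)} = N + 2 N^{2}$ ($T{\left(N \right)} = \left(N^{2} + N^{2}\right) + N = 2 N^{2} + N = N + 2 N^{2}$)
$m = 35485164$ ($m = - \frac{\left(-11594 - 12196\right) \left(3217 + 4241\right)}{5} = - \frac{\left(-23790\right) 7458}{5} = \left(- \frac{1}{5}\right) \left(-177425820\right) = 35485164$)
$\frac{T{\left(142 \right)} + 9433}{m + D} = \frac{142 \left(1 + 2 \cdot 142\right) + 9433}{35485164 + \frac{89329}{3}} = \frac{142 \left(1 + 284\right) + 9433}{\frac{106544821}{3}} = \left(142 \cdot 285 + 9433\right) \frac{3}{106544821} = \left(40470 + 9433\right) \frac{3}{106544821} = 49903 \cdot \frac{3}{106544821} = \frac{149709}{106544821}$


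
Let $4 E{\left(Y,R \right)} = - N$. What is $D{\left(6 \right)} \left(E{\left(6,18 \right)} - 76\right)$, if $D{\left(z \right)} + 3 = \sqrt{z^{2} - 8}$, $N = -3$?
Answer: $\frac{903}{4} - \frac{301 \sqrt{7}}{2} \approx -172.44$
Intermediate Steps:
$E{\left(Y,R \right)} = \frac{3}{4}$ ($E{\left(Y,R \right)} = \frac{\left(-1\right) \left(-3\right)}{4} = \frac{1}{4} \cdot 3 = \frac{3}{4}$)
$D{\left(z \right)} = -3 + \sqrt{-8 + z^{2}}$ ($D{\left(z \right)} = -3 + \sqrt{z^{2} - 8} = -3 + \sqrt{-8 + z^{2}}$)
$D{\left(6 \right)} \left(E{\left(6,18 \right)} - 76\right) = \left(-3 + \sqrt{-8 + 6^{2}}\right) \left(\frac{3}{4} - 76\right) = \left(-3 + \sqrt{-8 + 36}\right) \left(- \frac{301}{4}\right) = \left(-3 + \sqrt{28}\right) \left(- \frac{301}{4}\right) = \left(-3 + 2 \sqrt{7}\right) \left(- \frac{301}{4}\right) = \frac{903}{4} - \frac{301 \sqrt{7}}{2}$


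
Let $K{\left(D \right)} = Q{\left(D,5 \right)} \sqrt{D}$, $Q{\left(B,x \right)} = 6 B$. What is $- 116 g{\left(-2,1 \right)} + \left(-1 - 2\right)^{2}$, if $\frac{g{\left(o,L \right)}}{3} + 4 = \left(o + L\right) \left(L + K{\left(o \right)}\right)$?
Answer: $1749 - 4176 i \sqrt{2} \approx 1749.0 - 5905.8 i$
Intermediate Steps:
$K{\left(D \right)} = 6 D^{\frac{3}{2}}$ ($K{\left(D \right)} = 6 D \sqrt{D} = 6 D^{\frac{3}{2}}$)
$g{\left(o,L \right)} = -12 + 3 \left(L + o\right) \left(L + 6 o^{\frac{3}{2}}\right)$ ($g{\left(o,L \right)} = -12 + 3 \left(o + L\right) \left(L + 6 o^{\frac{3}{2}}\right) = -12 + 3 \left(L + o\right) \left(L + 6 o^{\frac{3}{2}}\right)$)
$- 116 g{\left(-2,1 \right)} + \left(-1 - 2\right)^{2} = - 116 \left(-12 + 3 \cdot 1^{2} + 18 \left(-2\right)^{\frac{5}{2}} + 3 \cdot 1 \left(-2\right) + 18 \cdot 1 \left(-2\right)^{\frac{3}{2}}\right) + \left(-1 - 2\right)^{2} = - 116 \left(-12 + 3 \cdot 1 + 18 \cdot 4 i \sqrt{2} - 6 + 18 \cdot 1 \left(- 2 i \sqrt{2}\right)\right) + \left(-3\right)^{2} = - 116 \left(-12 + 3 + 72 i \sqrt{2} - 6 - 36 i \sqrt{2}\right) + 9 = - 116 \left(-15 + 36 i \sqrt{2}\right) + 9 = \left(1740 - 4176 i \sqrt{2}\right) + 9 = 1749 - 4176 i \sqrt{2}$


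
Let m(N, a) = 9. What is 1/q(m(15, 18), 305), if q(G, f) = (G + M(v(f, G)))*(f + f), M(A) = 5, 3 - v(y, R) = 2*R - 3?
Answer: 1/8540 ≈ 0.00011710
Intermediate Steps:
v(y, R) = 6 - 2*R (v(y, R) = 3 - (2*R - 3) = 3 - (-3 + 2*R) = 3 + (3 - 2*R) = 6 - 2*R)
q(G, f) = 2*f*(5 + G) (q(G, f) = (G + 5)*(f + f) = (5 + G)*(2*f) = 2*f*(5 + G))
1/q(m(15, 18), 305) = 1/(2*305*(5 + 9)) = 1/(2*305*14) = 1/8540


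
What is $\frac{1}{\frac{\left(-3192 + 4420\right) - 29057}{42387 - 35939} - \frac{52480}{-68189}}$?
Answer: $- \frac{439682672}{1559240641} \approx -0.28199$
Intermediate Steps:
$\frac{1}{\frac{\left(-3192 + 4420\right) - 29057}{42387 - 35939} - \frac{52480}{-68189}} = \frac{1}{\frac{1228 - 29057}{6448} - - \frac{52480}{68189}} = \frac{1}{\left(-27829\right) \frac{1}{6448} + \frac{52480}{68189}} = \frac{1}{- \frac{27829}{6448} + \frac{52480}{68189}} = \frac{1}{- \frac{1559240641}{439682672}} = - \frac{439682672}{1559240641}$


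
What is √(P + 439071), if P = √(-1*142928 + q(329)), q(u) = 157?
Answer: √(439071 + I*√142771) ≈ 662.62 + 0.285*I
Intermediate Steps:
P = I*√142771 (P = √(-1*142928 + 157) = √(-142928 + 157) = √(-142771) = I*√142771 ≈ 377.85*I)
√(P + 439071) = √(I*√142771 + 439071) = √(439071 + I*√142771)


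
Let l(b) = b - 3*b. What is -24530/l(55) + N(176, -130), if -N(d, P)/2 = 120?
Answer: -17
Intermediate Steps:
l(b) = -2*b
N(d, P) = -240 (N(d, P) = -2*120 = -240)
-24530/l(55) + N(176, -130) = -24530/((-2*55)) - 240 = -24530/(-110) - 240 = -24530*(-1/110) - 240 = 223 - 240 = -17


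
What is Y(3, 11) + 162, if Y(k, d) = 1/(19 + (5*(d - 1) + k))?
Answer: 11665/72 ≈ 162.01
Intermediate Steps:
Y(k, d) = 1/(14 + k + 5*d) (Y(k, d) = 1/(19 + (5*(-1 + d) + k)) = 1/(19 + ((-5 + 5*d) + k)) = 1/(19 + (-5 + k + 5*d)) = 1/(14 + k + 5*d))
Y(3, 11) + 162 = 1/(14 + 3 + 5*11) + 162 = 1/(14 + 3 + 55) + 162 = 1/72 + 162 = 11665/72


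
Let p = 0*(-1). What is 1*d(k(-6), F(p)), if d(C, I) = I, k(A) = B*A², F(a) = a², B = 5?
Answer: 0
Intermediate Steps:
p = 0
k(A) = 5*A²
1*d(k(-6), F(p)) = 1*0² = 1*0 = 0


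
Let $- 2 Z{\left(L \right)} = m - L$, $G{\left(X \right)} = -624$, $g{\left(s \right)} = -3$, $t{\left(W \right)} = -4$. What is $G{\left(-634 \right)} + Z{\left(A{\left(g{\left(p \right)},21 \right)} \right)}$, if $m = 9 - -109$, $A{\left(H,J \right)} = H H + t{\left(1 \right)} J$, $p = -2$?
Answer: $- \frac{1441}{2} \approx -720.5$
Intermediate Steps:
$A{\left(H,J \right)} = H^{2} - 4 J$ ($A{\left(H,J \right)} = H H - 4 J = H^{2} - 4 J$)
$m = 118$ ($m = 9 + 109 = 118$)
$Z{\left(L \right)} = -59 + \frac{L}{2}$ ($Z{\left(L \right)} = - \frac{118 - L}{2} = -59 + \frac{L}{2}$)
$G{\left(-634 \right)} + Z{\left(A{\left(g{\left(p \right)},21 \right)} \right)} = -624 - \left(59 - \frac{\left(-3\right)^{2} - 84}{2}\right) = -624 - \left(59 - \frac{9 - 84}{2}\right) = -624 + \left(-59 + \frac{1}{2} \left(-75\right)\right) = -624 - \frac{193}{2} = - \frac{1441}{2}$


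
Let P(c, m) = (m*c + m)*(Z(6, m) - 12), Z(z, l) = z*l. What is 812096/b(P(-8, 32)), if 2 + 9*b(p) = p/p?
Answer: -7308864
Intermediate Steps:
Z(z, l) = l*z
P(c, m) = (-12 + 6*m)*(m + c*m) (P(c, m) = (m*c + m)*(m*6 - 12) = (c*m + m)*(6*m - 12) = (m + c*m)*(-12 + 6*m) = (-12 + 6*m)*(m + c*m))
b(p) = -1/9 (b(p) = -2/9 + (p/p)/9 = -2/9 + (1/9)*1 = -2/9 + 1/9 = -1/9)
812096/b(P(-8, 32)) = 812096/(-1/9) = 812096*(-9) = -7308864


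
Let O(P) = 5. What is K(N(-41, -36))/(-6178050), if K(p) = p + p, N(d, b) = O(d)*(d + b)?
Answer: 77/617805 ≈ 0.00012463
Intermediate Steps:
N(d, b) = 5*b + 5*d (N(d, b) = 5*(d + b) = 5*(b + d) = 5*b + 5*d)
K(p) = 2*p
K(N(-41, -36))/(-6178050) = (2*(5*(-36) + 5*(-41)))/(-6178050) = (2*(-180 - 205))*(-1/6178050) = (2*(-385))*(-1/6178050) = -770*(-1/6178050) = 77/617805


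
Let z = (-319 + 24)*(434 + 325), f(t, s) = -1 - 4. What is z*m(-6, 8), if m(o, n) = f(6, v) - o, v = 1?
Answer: -223905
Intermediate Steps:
f(t, s) = -5
z = -223905 (z = -295*759 = -223905)
m(o, n) = -5 - o
z*m(-6, 8) = -223905*(-5 - 1*(-6)) = -223905*(-5 + 6) = -223905*1 = -223905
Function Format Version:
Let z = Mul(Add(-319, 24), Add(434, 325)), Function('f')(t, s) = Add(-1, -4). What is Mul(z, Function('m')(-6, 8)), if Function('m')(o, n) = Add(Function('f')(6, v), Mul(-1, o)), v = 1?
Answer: -223905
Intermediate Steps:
Function('f')(t, s) = -5
z = -223905 (z = Mul(-295, 759) = -223905)
Function('m')(o, n) = Add(-5, Mul(-1, o))
Mul(z, Function('m')(-6, 8)) = Mul(-223905, Add(-5, Mul(-1, -6))) = Mul(-223905, Add(-5, 6)) = Mul(-223905, 1) = -223905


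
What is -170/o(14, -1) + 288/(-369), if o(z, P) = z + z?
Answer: -3933/574 ≈ -6.8519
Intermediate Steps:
o(z, P) = 2*z
-170/o(14, -1) + 288/(-369) = -170/(2*14) + 288/(-369) = -170/28 + 288*(-1/369) = -170*1/28 - 32/41 = -85/14 - 32/41 = -3933/574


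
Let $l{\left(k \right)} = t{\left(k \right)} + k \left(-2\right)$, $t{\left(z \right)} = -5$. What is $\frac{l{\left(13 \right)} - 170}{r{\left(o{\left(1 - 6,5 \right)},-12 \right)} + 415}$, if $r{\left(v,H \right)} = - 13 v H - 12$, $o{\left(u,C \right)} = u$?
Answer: $\frac{201}{377} \approx 0.53316$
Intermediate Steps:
$r{\left(v,H \right)} = -12 - 13 H v$ ($r{\left(v,H \right)} = - 13 H v - 12 = -12 - 13 H v$)
$l{\left(k \right)} = -5 - 2 k$ ($l{\left(k \right)} = -5 + k \left(-2\right) = -5 - 2 k$)
$\frac{l{\left(13 \right)} - 170}{r{\left(o{\left(1 - 6,5 \right)},-12 \right)} + 415} = \frac{\left(-5 - 26\right) - 170}{\left(-12 - - 156 \left(1 - 6\right)\right) + 415} = \frac{-31 - 170}{\left(-12 - \left(-156\right) \left(-5\right)\right) + 415} = - \frac{201}{\left(-12 - 780\right) + 415} = - \frac{201}{-792 + 415} = - \frac{201}{-377} = \left(-201\right) \left(- \frac{1}{377}\right) = \frac{201}{377}$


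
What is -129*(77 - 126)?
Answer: 6321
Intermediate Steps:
-129*(77 - 126) = -129*(-49) = 6321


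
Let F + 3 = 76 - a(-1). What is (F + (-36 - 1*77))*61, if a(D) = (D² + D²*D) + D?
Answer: -2379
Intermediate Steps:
a(D) = D + D² + D³ (a(D) = (D² + D³) + D = D + D² + D³)
F = 74 (F = -3 + (76 - (-1)*(1 - 1 + (-1)²)) = -3 + (76 - (-1)*(1 - 1 + 1)) = -3 + (76 - (-1)) = -3 + (76 - 1*(-1)) = -3 + (76 + 1) = -3 + 77 = 74)
(F + (-36 - 1*77))*61 = (74 + (-36 - 1*77))*61 = (74 + (-36 - 77))*61 = (74 - 113)*61 = -39*61 = -2379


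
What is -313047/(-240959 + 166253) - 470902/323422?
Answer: 11011180337/4026927322 ≈ 2.7344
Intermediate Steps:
-313047/(-240959 + 166253) - 470902/323422 = -313047/(-74706) - 470902*1/323422 = -313047*(-1/74706) - 235451/161711 = 104349/24902 - 235451/161711 = 11011180337/4026927322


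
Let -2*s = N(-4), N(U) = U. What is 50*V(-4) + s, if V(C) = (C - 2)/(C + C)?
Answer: 79/2 ≈ 39.500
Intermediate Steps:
s = 2 (s = -½*(-4) = 2)
V(C) = (-2 + C)/(2*C) (V(C) = (-2 + C)/((2*C)) = (-2 + C)*(1/(2*C)) = (-2 + C)/(2*C))
50*V(-4) + s = 50*((½)*(-2 - 4)/(-4)) + 2 = 50*((½)*(-¼)*(-6)) + 2 = 50*(¾) + 2 = 75/2 + 2 = 79/2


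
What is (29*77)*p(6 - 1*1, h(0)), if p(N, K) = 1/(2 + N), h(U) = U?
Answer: 319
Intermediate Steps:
(29*77)*p(6 - 1*1, h(0)) = (29*77)/(2 + (6 - 1*1)) = 2233/(2 + (6 - 1)) = 2233/(2 + 5) = 2233/7 = 2233*(⅐) = 319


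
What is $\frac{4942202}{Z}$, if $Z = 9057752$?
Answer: $\frac{2471101}{4528876} \approx 0.54563$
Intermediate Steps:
$\frac{4942202}{Z} = \frac{4942202}{9057752} = 4942202 \cdot \frac{1}{9057752} = \frac{2471101}{4528876}$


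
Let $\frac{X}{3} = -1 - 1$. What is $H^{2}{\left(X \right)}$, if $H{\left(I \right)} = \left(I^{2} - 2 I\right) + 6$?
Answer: $2916$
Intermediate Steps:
$X = -6$ ($X = 3 \left(-1 - 1\right) = 3 \left(-2\right) = -6$)
$H{\left(I \right)} = 6 + I^{2} - 2 I$
$H^{2}{\left(X \right)} = \left(6 + \left(-6\right)^{2} - -12\right)^{2} = \left(6 + 36 + 12\right)^{2} = 54^{2} = 2916$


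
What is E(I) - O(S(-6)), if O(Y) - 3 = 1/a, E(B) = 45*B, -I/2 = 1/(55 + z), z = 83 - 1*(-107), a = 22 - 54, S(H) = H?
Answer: -5231/1568 ≈ -3.3361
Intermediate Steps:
a = -32
z = 190 (z = 83 + 107 = 190)
I = -2/245 (I = -2/(55 + 190) = -2/245 ≈ -0.0081633)
O(Y) = 95/32 (O(Y) = 3 + 1/(-32) = 3 - 1/32 = 95/32)
E(I) - O(S(-6)) = 45*(-2/245) - 1*95/32 = -18/49 - 95/32 = -5231/1568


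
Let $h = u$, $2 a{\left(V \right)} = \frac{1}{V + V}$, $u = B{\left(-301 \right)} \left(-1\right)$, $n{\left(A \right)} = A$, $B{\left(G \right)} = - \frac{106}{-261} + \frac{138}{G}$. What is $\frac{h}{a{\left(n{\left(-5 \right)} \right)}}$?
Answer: $- \frac{82240}{78561} \approx -1.0468$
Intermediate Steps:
$B{\left(G \right)} = \frac{106}{261} + \frac{138}{G}$ ($B{\left(G \right)} = \left(-106\right) \left(- \frac{1}{261}\right) + \frac{138}{G} = \frac{106}{261} + \frac{138}{G}$)
$u = \frac{4112}{78561}$ ($u = \left(\frac{106}{261} + \frac{138}{-301}\right) \left(-1\right) = \left(\frac{106}{261} + 138 \left(- \frac{1}{301}\right)\right) \left(-1\right) = \left(\frac{106}{261} - \frac{138}{301}\right) \left(-1\right) = \left(- \frac{4112}{78561}\right) \left(-1\right) = \frac{4112}{78561} \approx 0.052341$)
$a{\left(V \right)} = \frac{1}{4 V}$ ($a{\left(V \right)} = \frac{1}{2 \left(V + V\right)} = \frac{1}{2 \cdot 2 V} = \frac{\frac{1}{2} \frac{1}{V}}{2} = \frac{1}{4 V}$)
$h = \frac{4112}{78561} \approx 0.052341$
$\frac{h}{a{\left(n{\left(-5 \right)} \right)}} = \frac{4112}{78561 \frac{1}{4 \left(-5\right)}} = \frac{4112}{78561 \cdot \frac{1}{4} \left(- \frac{1}{5}\right)} = \frac{4112}{78561 \left(- \frac{1}{20}\right)} = \frac{4112}{78561} \left(-20\right) = - \frac{82240}{78561}$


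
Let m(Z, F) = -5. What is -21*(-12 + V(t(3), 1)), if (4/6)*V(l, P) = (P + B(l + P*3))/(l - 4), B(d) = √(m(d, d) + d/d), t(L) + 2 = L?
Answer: 525/2 + 21*I ≈ 262.5 + 21.0*I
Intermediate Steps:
t(L) = -2 + L
B(d) = 2*I (B(d) = √(-5 + d/d) = √(-5 + 1) = √(-4) = 2*I)
V(l, P) = 3*(P + 2*I)/(2*(-4 + l)) (V(l, P) = 3*((P + 2*I)/(l - 4))/2 = 3*((P + 2*I)/(-4 + l))/2 = 3*(P + 2*I)/(2*(-4 + l)))
-21*(-12 + V(t(3), 1)) = -21*(-12 + 3*(1 + 2*I)/(2*(-4 + (-2 + 3)))) = -21*(-12 + 3*(1 + 2*I)/(2*(-4 + 1))) = -21*(-12 + (3/2)*(1 + 2*I)/(-3)) = -21*(-12 + (3/2)*(-⅓)*(1 + 2*I)) = -21*(-12 + (-½ - I)) = -21*(-25/2 - I) = 525/2 + 21*I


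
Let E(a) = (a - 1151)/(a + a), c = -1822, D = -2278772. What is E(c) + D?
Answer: -8303842195/3644 ≈ -2.2788e+6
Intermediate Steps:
E(a) = (-1151 + a)/(2*a) (E(a) = (-1151 + a)/((2*a)) = (-1151 + a)*(1/(2*a)) = (-1151 + a)/(2*a))
E(c) + D = (1/2)*(-1151 - 1822)/(-1822) - 2278772 = (1/2)*(-1/1822)*(-2973) - 2278772 = 2973/3644 - 2278772 = -8303842195/3644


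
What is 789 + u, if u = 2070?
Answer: 2859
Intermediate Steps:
789 + u = 789 + 2070 = 2859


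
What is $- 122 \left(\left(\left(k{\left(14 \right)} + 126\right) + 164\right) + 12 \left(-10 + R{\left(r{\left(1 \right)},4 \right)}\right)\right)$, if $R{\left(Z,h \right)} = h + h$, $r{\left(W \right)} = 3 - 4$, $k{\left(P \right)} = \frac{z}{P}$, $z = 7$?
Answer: $-32513$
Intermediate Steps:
$k{\left(P \right)} = \frac{7}{P}$
$r{\left(W \right)} = -1$
$R{\left(Z,h \right)} = 2 h$
$- 122 \left(\left(\left(k{\left(14 \right)} + 126\right) + 164\right) + 12 \left(-10 + R{\left(r{\left(1 \right)},4 \right)}\right)\right) = - 122 \left(\left(\left(\frac{7}{14} + 126\right) + 164\right) + 12 \left(-10 + 2 \cdot 4\right)\right) = - 122 \left(\left(\left(7 \cdot \frac{1}{14} + 126\right) + 164\right) + 12 \left(-10 + 8\right)\right) = - 122 \left(\left(\left(\frac{1}{2} + 126\right) + 164\right) + 12 \left(-2\right)\right) = - 122 \left(\left(\frac{253}{2} + 164\right) - 24\right) = - 122 \left(\frac{581}{2} - 24\right) = \left(-122\right) \frac{533}{2} = -32513$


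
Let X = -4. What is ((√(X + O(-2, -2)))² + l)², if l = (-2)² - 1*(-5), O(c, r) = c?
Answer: 9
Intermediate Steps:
l = 9 (l = 4 + 5 = 9)
((√(X + O(-2, -2)))² + l)² = ((√(-4 - 2))² + 9)² = ((√(-6))² + 9)² = ((I*√6)² + 9)² = (-6 + 9)² = 3² = 9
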